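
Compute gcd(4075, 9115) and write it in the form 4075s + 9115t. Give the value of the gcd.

Repeated division:
9115 = 2*4075 + 965
4075 = 4*965 + 215
965 = 4*215 + 105
215 = 2*105 + 5
105 = 21*5 + 0
gcd(4075, 9115) = 5.
Express as a combination:
5 = 215 − 2·105
5 = −2·965 + 9·215
5 = 9·4075 − 38·965
5 = −38·9115 + 85·4075
So 5 = (-38)·9115 + (85)·4075.

5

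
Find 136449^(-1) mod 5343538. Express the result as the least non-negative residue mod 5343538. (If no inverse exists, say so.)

Extended Euclidean algorithm:
5343538 = 39×136449 + 22027
136449 = 6×22027 + 4287
22027 = 5×4287 + 592
4287 = 7×592 + 143
592 = 4×143 + 20
143 = 7×20 + 3
20 = 6×3 + 2
3 = 1×2 + 1
2 = 2×1 + 0
gcd = 1, so the inverse exists. Back-substitute:
1 = 3 − 2
1 = −20 + 7·3
1 = 7·143 − 50·20
1 = −50·592 + 207·143
1 = 207·4287 − 1499·592
1 = −1499·22027 + 7702·4287
1 = 7702·136449 − 47711·22027
1 = −47711·5343538 + 1868431·136449
So 136449·1868431 ≡ 1 (mod 5343538).

1868431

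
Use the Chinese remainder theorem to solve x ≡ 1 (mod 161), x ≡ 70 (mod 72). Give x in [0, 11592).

Write x = 1 + 161·k. Then 161·k ≡ 70 − 1 ≡ 69 (mod 72).
Need 161⁻¹ mod 72. Extended Euclid on (72, 17):
72 = 4*17 + 4
17 = 4*4 + 1
4 = 4*1 + 0
Back-substitute:
1 = 17 − 4·4
1 = −4·72 + 17·17
161⁻¹ ≡ 17 (mod 72), so k ≡ 17·69 ≡ 21 (mod 72).
x = 1 + 161·21 = 3382.

3382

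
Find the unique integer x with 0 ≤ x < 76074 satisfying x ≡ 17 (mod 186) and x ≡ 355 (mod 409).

6899

Write x = 17 + 186·k. Then 186·k ≡ 355 − 17 ≡ 338 (mod 409).
Need 186⁻¹ mod 409. Extended Euclid on (409, 186):
409 = 2*186 + 37
186 = 5*37 + 1
37 = 37*1 + 0
Back-substitute:
1 = 186 − 5·37
1 = −5·409 + 11·186
186⁻¹ ≡ 11 (mod 409), so k ≡ 11·338 ≡ 37 (mod 409).
x = 17 + 186·37 = 6899.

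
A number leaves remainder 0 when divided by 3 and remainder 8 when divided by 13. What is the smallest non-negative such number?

Write x = 0 + 3·k. Then 3·k ≡ 8 − 0 ≡ 8 (mod 13).
Need 3⁻¹ mod 13. Extended Euclid on (13, 3):
13 = 4×3 + 1
3 = 3×1 + 0
Back-substitute:
1 = 13 − 4·3
3⁻¹ ≡ 9 (mod 13), so k ≡ 9·8 ≡ 7 (mod 13).
x = 0 + 3·7 = 21.

21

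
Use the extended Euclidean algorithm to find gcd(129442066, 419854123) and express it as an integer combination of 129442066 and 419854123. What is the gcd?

Apply Euclid's algorithm to 419854123 and 129442066:
419854123 = 3·129442066 + 31527925
129442066 = 4·31527925 + 3330366
31527925 = 9·3330366 + 1554631
3330366 = 2·1554631 + 221104
1554631 = 7·221104 + 6903
221104 = 32·6903 + 208
6903 = 33·208 + 39
208 = 5·39 + 13
39 = 3·13 + 0
gcd(129442066, 419854123) = 13.
Back-substituting:
13 = 208 − 5·39
13 = −5·6903 + 166·208
13 = 166·221104 − 5317·6903
13 = −5317·1554631 + 37385·221104
13 = 37385·3330366 − 80087·1554631
13 = −80087·31527925 + 758168·3330366
13 = 758168·129442066 − 3112759·31527925
13 = −3112759·419854123 + 10096445·129442066
So 13 = (-3112759)·419854123 + (10096445)·129442066.

13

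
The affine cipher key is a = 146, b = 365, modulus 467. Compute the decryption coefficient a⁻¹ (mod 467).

Run Euclid on (467, 146):
467 = 3*146 + 29
146 = 5*29 + 1
29 = 29*1 + 0
Since gcd(146, 467) = 1, back-substitute to write 1 as a combination:
1 = 146 − 5·29
1 = −5·467 + 16·146
So 146·16 ≡ 1 (mod 467).

16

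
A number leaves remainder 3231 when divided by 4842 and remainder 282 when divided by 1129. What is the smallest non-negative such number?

1988451

Write x = 3231 + 4842·k. Then 4842·k ≡ 282 − 3231 ≡ 438 (mod 1129).
Need 4842⁻¹ mod 1129. Extended Euclid on (1129, 326):
1129 = 3·326 + 151
326 = 2·151 + 24
151 = 6·24 + 7
24 = 3·7 + 3
7 = 2·3 + 1
3 = 3·1 + 0
Back-substitute:
1 = 7 − 2·3
1 = −2·24 + 7·7
1 = 7·151 − 44·24
1 = −44·326 + 95·151
1 = 95·1129 − 329·326
4842⁻¹ ≡ 800 (mod 1129), so k ≡ 800·438 ≡ 410 (mod 1129).
x = 3231 + 4842·410 = 1988451.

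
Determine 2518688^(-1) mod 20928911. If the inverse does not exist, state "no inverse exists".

Extended Euclidean algorithm:
20928911 = 8*2518688 + 779407
2518688 = 3*779407 + 180467
779407 = 4*180467 + 57539
180467 = 3*57539 + 7850
57539 = 7*7850 + 2589
7850 = 3*2589 + 83
2589 = 31*83 + 16
83 = 5*16 + 3
16 = 5*3 + 1
3 = 3*1 + 0
The gcd is 1. Working backward:
1 = 16 − 5·3
1 = −5·83 + 26·16
1 = 26·2589 − 811·83
1 = −811·7850 + 2459·2589
1 = 2459·57539 − 18024·7850
1 = −18024·180467 + 56531·57539
1 = 56531·779407 − 244148·180467
1 = −244148·2518688 + 788975·779407
1 = 788975·20928911 − 6555948·2518688
So 2518688·(-6555948) ≡ 1 (mod 20928911), and -6555948 ≡ 14372963 (mod 20928911).

14372963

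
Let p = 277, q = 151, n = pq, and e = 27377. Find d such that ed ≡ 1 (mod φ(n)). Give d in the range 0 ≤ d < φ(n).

φ(n) = (p−1)(q−1) = 276·150 = 41400.
Need d with 27377·d ≡ 1 (mod 41400). Apply the extended Euclidean algorithm:
41400 = 1×27377 + 14023
27377 = 1×14023 + 13354
14023 = 1×13354 + 669
13354 = 19×669 + 643
669 = 1×643 + 26
643 = 24×26 + 19
26 = 1×19 + 7
19 = 2×7 + 5
7 = 1×5 + 2
5 = 2×2 + 1
2 = 2×1 + 0
Back-substitute:
1 = 5 − 2·2
1 = −2·7 + 3·5
1 = 3·19 − 8·7
1 = −8·26 + 11·19
1 = 11·643 − 272·26
1 = −272·669 + 283·643
1 = 283·13354 − 5649·669
1 = −5649·14023 + 5932·13354
1 = 5932·27377 − 11581·14023
1 = −11581·41400 + 17513·27377
So 27377·17513 ≡ 1 (mod 41400), hence d = 17513.

17513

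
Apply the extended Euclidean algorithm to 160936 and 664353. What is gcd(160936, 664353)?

1

Apply Euclid's algorithm to 664353 and 160936:
664353 = 4×160936 + 20609
160936 = 7×20609 + 16673
20609 = 1×16673 + 3936
16673 = 4×3936 + 929
3936 = 4×929 + 220
929 = 4×220 + 49
220 = 4×49 + 24
49 = 2×24 + 1
24 = 24×1 + 0
gcd(160936, 664353) = 1.
Working backward:
1 = 49 − 2·24
1 = −2·220 + 9·49
1 = 9·929 − 38·220
1 = −38·3936 + 161·929
1 = 161·16673 − 682·3936
1 = −682·20609 + 843·16673
1 = 843·160936 − 6583·20609
1 = −6583·664353 + 27175·160936
So 1 = (-6583)·664353 + (27175)·160936.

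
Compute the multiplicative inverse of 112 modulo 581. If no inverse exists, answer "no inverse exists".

Compute gcd(112, 581):
581 = 5*112 + 21
112 = 5*21 + 7
21 = 3*7 + 0
gcd(112, 581) = 7 ≠ 1, so 112 has no multiplicative inverse modulo 581.

no inverse exists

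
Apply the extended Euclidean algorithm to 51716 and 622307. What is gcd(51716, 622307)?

7

Euclidean algorithm:
622307 = 12·51716 + 1715
51716 = 30·1715 + 266
1715 = 6·266 + 119
266 = 2·119 + 28
119 = 4·28 + 7
28 = 4·7 + 0
gcd(51716, 622307) = 7.
Working backward:
7 = 119 − 4·28
7 = −4·266 + 9·119
7 = 9·1715 − 58·266
7 = −58·51716 + 1749·1715
7 = 1749·622307 − 21046·51716
So 7 = (1749)·622307 + (-21046)·51716.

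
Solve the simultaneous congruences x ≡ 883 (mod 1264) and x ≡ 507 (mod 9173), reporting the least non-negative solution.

Write x = 883 + 1264·k. Then 1264·k ≡ 507 − 883 ≡ 8797 (mod 9173).
Need 1264⁻¹ mod 9173. Extended Euclid on (9173, 1264):
9173 = 7*1264 + 325
1264 = 3*325 + 289
325 = 1*289 + 36
289 = 8*36 + 1
36 = 36*1 + 0
Back-substitute:
1 = 289 − 8·36
1 = −8·325 + 9·289
1 = 9·1264 − 35·325
1 = −35·9173 + 254·1264
1264⁻¹ ≡ 254 (mod 9173), so k ≡ 254·8797 ≡ 5399 (mod 9173).
x = 883 + 1264·5399 = 6825219.

6825219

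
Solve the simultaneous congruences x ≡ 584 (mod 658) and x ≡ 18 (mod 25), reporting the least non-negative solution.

15718

Write x = 584 + 658·k. Then 658·k ≡ 18 − 584 ≡ 9 (mod 25).
Need 658⁻¹ mod 25. Extended Euclid on (25, 8):
25 = 3*8 + 1
8 = 8*1 + 0
Back-substitute:
1 = 25 − 3·8
658⁻¹ ≡ 22 (mod 25), so k ≡ 22·9 ≡ 23 (mod 25).
x = 584 + 658·23 = 15718.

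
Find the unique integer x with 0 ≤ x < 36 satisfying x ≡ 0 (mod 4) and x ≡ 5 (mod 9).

32

Write x = 0 + 4·k. Then 4·k ≡ 5 − 0 ≡ 5 (mod 9).
Need 4⁻¹ mod 9. Extended Euclid on (9, 4):
9 = 2*4 + 1
4 = 4*1 + 0
Back-substitute:
1 = 9 − 2·4
4⁻¹ ≡ 7 (mod 9), so k ≡ 7·5 ≡ 8 (mod 9).
x = 0 + 4·8 = 32.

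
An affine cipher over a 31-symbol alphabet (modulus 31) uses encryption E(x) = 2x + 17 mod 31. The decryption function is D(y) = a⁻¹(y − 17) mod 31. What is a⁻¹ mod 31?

Run Euclid on (31, 2):
31 = 15·2 + 1
2 = 2·1 + 0
The gcd is 1. Working backward:
1 = 31 − 15·2
Thus 2·(-15) ≡ 1 (mod 31); reducing, -15 mod 31 = 16.

16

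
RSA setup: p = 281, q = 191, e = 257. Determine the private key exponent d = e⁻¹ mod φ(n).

52993

φ(n) = (p−1)(q−1) = 280·190 = 53200.
Need d with 257·d ≡ 1 (mod 53200). Apply the extended Euclidean algorithm:
53200 = 207×257 + 1
257 = 257×1 + 0
Back-substitute:
1 = 53200 − 207·257
So 257·(-207) ≡ 1 (mod 53200), hence d ≡ -207 ≡ 52993 (mod 53200).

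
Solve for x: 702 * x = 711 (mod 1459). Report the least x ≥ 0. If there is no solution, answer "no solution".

First find gcd(702, 1459):
1459 = 2*702 + 55
702 = 12*55 + 42
55 = 1*42 + 13
42 = 3*13 + 3
13 = 4*3 + 1
3 = 3*1 + 0
gcd = 1, so a unique solution mod 1459 exists.
Back-substitute for the Bézout coefficients:
1 = 13 − 4·3
1 = −4·42 + 13·13
1 = 13·55 − 17·42
1 = −17·702 + 217·55
1 = 217·1459 − 451·702
So 702·(-451) ≡ 1 (mod 1459), giving 702⁻¹ ≡ 1008.
x ≡ 702⁻¹·711 ≡ 1008·711 ≡ 319 (mod 1459).

319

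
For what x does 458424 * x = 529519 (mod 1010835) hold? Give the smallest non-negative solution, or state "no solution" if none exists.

no solution

gcd(458424, 1010835):
1010835 = 2×458424 + 93987
458424 = 4×93987 + 82476
93987 = 1×82476 + 11511
82476 = 7×11511 + 1899
11511 = 6×1899 + 117
1899 = 16×117 + 27
117 = 4×27 + 9
27 = 3×9 + 0
gcd = 9, but 9 ∤ 529519, so the congruence has no solution.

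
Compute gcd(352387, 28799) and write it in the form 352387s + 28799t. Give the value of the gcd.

1

Euclidean algorithm:
352387 = 12·28799 + 6799
28799 = 4·6799 + 1603
6799 = 4·1603 + 387
1603 = 4·387 + 55
387 = 7·55 + 2
55 = 27·2 + 1
2 = 2·1 + 0
gcd(352387, 28799) = 1.
Express as a combination:
1 = 55 − 27·2
1 = −27·387 + 190·55
1 = 190·1603 − 787·387
1 = −787·6799 + 3338·1603
1 = 3338·28799 − 14139·6799
1 = −14139·352387 + 173006·28799
So 1 = (-14139)·352387 + (173006)·28799.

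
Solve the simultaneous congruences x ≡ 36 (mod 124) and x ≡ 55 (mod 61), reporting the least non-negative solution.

Write x = 36 + 124·k. Then 124·k ≡ 55 − 36 ≡ 19 (mod 61).
Need 124⁻¹ mod 61. Extended Euclid on (61, 2):
61 = 30×2 + 1
2 = 2×1 + 0
Back-substitute:
1 = 61 − 30·2
124⁻¹ ≡ 31 (mod 61), so k ≡ 31·19 ≡ 40 (mod 61).
x = 36 + 124·40 = 4996.

4996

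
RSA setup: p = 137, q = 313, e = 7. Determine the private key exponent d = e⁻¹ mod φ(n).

φ(n) = (p−1)(q−1) = 136·312 = 42432.
Need d with 7·d ≡ 1 (mod 42432). Apply the extended Euclidean algorithm:
42432 = 6061*7 + 5
7 = 1*5 + 2
5 = 2*2 + 1
2 = 2*1 + 0
Back-substitute:
1 = 5 − 2·2
1 = −2·7 + 3·5
1 = 3·42432 − 18185·7
So 7·(-18185) ≡ 1 (mod 42432), hence d ≡ -18185 ≡ 24247 (mod 42432).

24247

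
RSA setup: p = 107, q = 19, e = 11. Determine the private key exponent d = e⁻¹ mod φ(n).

347

φ(n) = (p−1)(q−1) = 106·18 = 1908.
Need d with 11·d ≡ 1 (mod 1908). Apply the extended Euclidean algorithm:
1908 = 173·11 + 5
11 = 2·5 + 1
5 = 5·1 + 0
Back-substitute:
1 = 11 − 2·5
1 = −2·1908 + 347·11
So 11·347 ≡ 1 (mod 1908), hence d = 347.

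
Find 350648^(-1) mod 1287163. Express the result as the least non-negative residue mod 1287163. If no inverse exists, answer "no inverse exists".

Run Euclid on (1287163, 350648):
1287163 = 3×350648 + 235219
350648 = 1×235219 + 115429
235219 = 2×115429 + 4361
115429 = 26×4361 + 2043
4361 = 2×2043 + 275
2043 = 7×275 + 118
275 = 2×118 + 39
118 = 3×39 + 1
39 = 39×1 + 0
Since gcd(350648, 1287163) = 1, back-substitute to write 1 as a combination:
1 = 118 − 3·39
1 = −3·275 + 7·118
1 = 7·2043 − 52·275
1 = −52·4361 + 111·2043
1 = 111·115429 − 2938·4361
1 = −2938·235219 + 5987·115429
1 = 5987·350648 − 8925·235219
1 = −8925·1287163 + 32762·350648
So 350648·32762 ≡ 1 (mod 1287163).

32762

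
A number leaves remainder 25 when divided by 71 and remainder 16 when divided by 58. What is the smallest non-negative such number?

2510

Write x = 25 + 71·k. Then 71·k ≡ 16 − 25 ≡ 49 (mod 58).
Need 71⁻¹ mod 58. Extended Euclid on (58, 13):
58 = 4·13 + 6
13 = 2·6 + 1
6 = 6·1 + 0
Back-substitute:
1 = 13 − 2·6
1 = −2·58 + 9·13
71⁻¹ ≡ 9 (mod 58), so k ≡ 9·49 ≡ 35 (mod 58).
x = 25 + 71·35 = 2510.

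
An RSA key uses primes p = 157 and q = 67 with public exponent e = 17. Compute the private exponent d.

φ(n) = (p−1)(q−1) = 156·66 = 10296.
Need d with 17·d ≡ 1 (mod 10296). Apply the extended Euclidean algorithm:
10296 = 605·17 + 11
17 = 1·11 + 6
11 = 1·6 + 5
6 = 1·5 + 1
5 = 5·1 + 0
Back-substitute:
1 = 6 − 5
1 = −11 + 2·6
1 = 2·17 − 3·11
1 = −3·10296 + 1817·17
So 17·1817 ≡ 1 (mod 10296), hence d = 1817.

1817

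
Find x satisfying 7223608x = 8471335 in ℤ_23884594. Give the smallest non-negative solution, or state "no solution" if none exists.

gcd(7223608, 23884594):
23884594 = 3×7223608 + 2213770
7223608 = 3×2213770 + 582298
2213770 = 3×582298 + 466876
582298 = 1×466876 + 115422
466876 = 4×115422 + 5188
115422 = 22×5188 + 1286
5188 = 4×1286 + 44
1286 = 29×44 + 10
44 = 4×10 + 4
10 = 2×4 + 2
4 = 2×2 + 0
gcd = 2, but 2 ∤ 8471335, so the congruence has no solution.

no solution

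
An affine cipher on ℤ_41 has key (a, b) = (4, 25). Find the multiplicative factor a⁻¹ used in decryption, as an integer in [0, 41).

Apply the Euclidean algorithm to 41 and 4:
41 = 10·4 + 1
4 = 4·1 + 0
The gcd is 1. Working backward:
1 = 41 − 10·4
Hence 4⁻¹ ≡ -10 ≡ 31 (mod 41).

31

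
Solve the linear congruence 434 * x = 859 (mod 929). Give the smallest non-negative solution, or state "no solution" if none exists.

First find gcd(434, 929):
929 = 2×434 + 61
434 = 7×61 + 7
61 = 8×7 + 5
7 = 1×5 + 2
5 = 2×2 + 1
2 = 2×1 + 0
gcd = 1, so a unique solution mod 929 exists.
Back-substitute for the Bézout coefficients:
1 = 5 − 2·2
1 = −2·7 + 3·5
1 = 3·61 − 26·7
1 = −26·434 + 185·61
1 = 185·929 − 396·434
So 434·(-396) ≡ 1 (mod 929), giving 434⁻¹ ≡ 533.
x ≡ 434⁻¹·859 ≡ 533·859 ≡ 779 (mod 929).

779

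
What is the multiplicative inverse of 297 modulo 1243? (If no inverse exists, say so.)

Compute gcd(297, 1243):
1243 = 4×297 + 55
297 = 5×55 + 22
55 = 2×22 + 11
22 = 2×11 + 0
Since gcd = 11 > 1, 297 is not a unit mod 1243.

no inverse exists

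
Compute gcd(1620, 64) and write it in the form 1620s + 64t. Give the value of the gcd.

Euclidean algorithm:
1620 = 25·64 + 20
64 = 3·20 + 4
20 = 5·4 + 0
gcd(1620, 64) = 4.
Express as a combination:
4 = 64 − 3·20
4 = −3·1620 + 76·64
So 4 = (-3)·1620 + (76)·64.

4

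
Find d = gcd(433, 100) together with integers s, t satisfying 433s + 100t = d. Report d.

1

Euclidean algorithm:
433 = 4×100 + 33
100 = 3×33 + 1
33 = 33×1 + 0
gcd(433, 100) = 1.
Working backward:
1 = 100 − 3·33
1 = −3·433 + 13·100
So 1 = (-3)·433 + (13)·100.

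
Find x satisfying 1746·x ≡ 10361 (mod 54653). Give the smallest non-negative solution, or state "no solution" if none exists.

16502

First find gcd(1746, 54653):
54653 = 31×1746 + 527
1746 = 3×527 + 165
527 = 3×165 + 32
165 = 5×32 + 5
32 = 6×5 + 2
5 = 2×2 + 1
2 = 2×1 + 0
gcd = 1, so a unique solution mod 54653 exists.
Back-substitute for the Bézout coefficients:
1 = 5 − 2·2
1 = −2·32 + 13·5
1 = 13·165 − 67·32
1 = −67·527 + 214·165
1 = 214·1746 − 709·527
1 = −709·54653 + 22193·1746
So 1746·(22193) ≡ 1 (mod 54653), giving 1746⁻¹ ≡ 22193.
x ≡ 1746⁻¹·10361 ≡ 22193·10361 ≡ 16502 (mod 54653).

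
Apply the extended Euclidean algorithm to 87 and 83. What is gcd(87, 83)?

Repeated division:
87 = 1×83 + 4
83 = 20×4 + 3
4 = 1×3 + 1
3 = 3×1 + 0
gcd(87, 83) = 1.
Back-substituting:
1 = 4 − 3
1 = −83 + 21·4
1 = 21·87 − 22·83
So 1 = (21)·87 + (-22)·83.

1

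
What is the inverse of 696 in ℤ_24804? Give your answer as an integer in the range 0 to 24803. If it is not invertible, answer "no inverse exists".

no inverse exists

Euclidean algorithm on 24804, 696:
24804 = 35*696 + 444
696 = 1*444 + 252
444 = 1*252 + 192
252 = 1*192 + 60
192 = 3*60 + 12
60 = 5*12 + 0
gcd(696, 24804) = 12 ≠ 1, so 696 has no multiplicative inverse modulo 24804.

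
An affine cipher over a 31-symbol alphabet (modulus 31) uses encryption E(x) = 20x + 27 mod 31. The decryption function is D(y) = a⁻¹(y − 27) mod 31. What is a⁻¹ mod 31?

Apply the Euclidean algorithm to 31 and 20:
31 = 1*20 + 11
20 = 1*11 + 9
11 = 1*9 + 2
9 = 4*2 + 1
2 = 2*1 + 0
gcd = 1, so the inverse exists. Back-substitute:
1 = 9 − 4·2
1 = −4·11 + 5·9
1 = 5·20 − 9·11
1 = −9·31 + 14·20
So 20·14 ≡ 1 (mod 31).

14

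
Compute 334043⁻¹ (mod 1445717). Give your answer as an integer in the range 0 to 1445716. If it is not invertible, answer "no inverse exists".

711898

gcd(1445717, 334043) by repeated division:
1445717 = 4×334043 + 109545
334043 = 3×109545 + 5408
109545 = 20×5408 + 1385
5408 = 3×1385 + 1253
1385 = 1×1253 + 132
1253 = 9×132 + 65
132 = 2×65 + 2
65 = 32×2 + 1
2 = 2×1 + 0
Since gcd(334043, 1445717) = 1, back-substitute to write 1 as a combination:
1 = 65 − 32·2
1 = −32·132 + 65·65
1 = 65·1253 − 617·132
1 = −617·1385 + 682·1253
1 = 682·5408 − 2663·1385
1 = −2663·109545 + 53942·5408
1 = 53942·334043 − 164489·109545
1 = −164489·1445717 + 711898·334043
So 334043·711898 ≡ 1 (mod 1445717).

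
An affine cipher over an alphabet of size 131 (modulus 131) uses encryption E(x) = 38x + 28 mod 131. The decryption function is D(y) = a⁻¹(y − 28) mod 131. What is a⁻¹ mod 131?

100

Apply the Euclidean algorithm to 131 and 38:
131 = 3·38 + 17
38 = 2·17 + 4
17 = 4·4 + 1
4 = 4·1 + 0
The gcd is 1. Working backward:
1 = 17 − 4·4
1 = −4·38 + 9·17
1 = 9·131 − 31·38
Hence 38⁻¹ ≡ -31 ≡ 100 (mod 131).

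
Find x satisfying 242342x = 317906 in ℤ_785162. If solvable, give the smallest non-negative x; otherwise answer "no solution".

First find gcd(242342, 785162):
785162 = 3*242342 + 58136
242342 = 4*58136 + 9798
58136 = 5*9798 + 9146
9798 = 1*9146 + 652
9146 = 14*652 + 18
652 = 36*18 + 4
18 = 4*4 + 2
4 = 2*2 + 0
gcd = 2 and 2 | 317906, so solutions exist. Divide through by 2: 121171x ≡ 158953 (mod 392581).
Now find 121171⁻¹ mod 392581:
392581 = 3*121171 + 29068
121171 = 4*29068 + 4899
29068 = 5*4899 + 4573
4899 = 1*4573 + 326
4573 = 14*326 + 9
326 = 36*9 + 2
9 = 4*2 + 1
2 = 2*1 + 0
Back-substitute:
1 = 9 − 4·2
1 = −4·326 + 145·9
1 = 145·4573 − 2034·326
1 = −2034·4899 + 2179·4573
1 = 2179·29068 − 12929·4899
1 = −12929·121171 + 53895·29068
1 = 53895·392581 − 174614·121171
So 121171·(-174614) ≡ 1 (mod 392581), i.e. 121171⁻¹ ≡ 217967.
Then x ≡ 217967·158953 ≡ 57558 (mod 392581); the smallest non-negative solution is x = 57558.

57558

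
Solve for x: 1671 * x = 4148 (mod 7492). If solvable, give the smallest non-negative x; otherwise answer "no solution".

3948

First find gcd(1671, 7492):
7492 = 4·1671 + 808
1671 = 2·808 + 55
808 = 14·55 + 38
55 = 1·38 + 17
38 = 2·17 + 4
17 = 4·4 + 1
4 = 4·1 + 0
gcd = 1, so a unique solution mod 7492 exists.
Back-substitute for the Bézout coefficients:
1 = 17 − 4·4
1 = −4·38 + 9·17
1 = 9·55 − 13·38
1 = −13·808 + 191·55
1 = 191·1671 − 395·808
1 = −395·7492 + 1771·1671
So 1671·(1771) ≡ 1 (mod 7492), giving 1671⁻¹ ≡ 1771.
x ≡ 1671⁻¹·4148 ≡ 1771·4148 ≡ 3948 (mod 7492).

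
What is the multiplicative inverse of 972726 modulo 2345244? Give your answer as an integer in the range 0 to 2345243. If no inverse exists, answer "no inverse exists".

Euclidean algorithm on 2345244, 972726:
2345244 = 2*972726 + 399792
972726 = 2*399792 + 173142
399792 = 2*173142 + 53508
173142 = 3*53508 + 12618
53508 = 4*12618 + 3036
12618 = 4*3036 + 474
3036 = 6*474 + 192
474 = 2*192 + 90
192 = 2*90 + 12
90 = 7*12 + 6
12 = 2*6 + 0
The gcd is 6, not 1, hence no inverse exists.

no inverse exists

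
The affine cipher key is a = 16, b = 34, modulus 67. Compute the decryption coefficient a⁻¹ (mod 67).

Apply the Euclidean algorithm to 67 and 16:
67 = 4*16 + 3
16 = 5*3 + 1
3 = 3*1 + 0
Since gcd(16, 67) = 1, back-substitute to write 1 as a combination:
1 = 16 − 5·3
1 = −5·67 + 21·16
So 16·21 ≡ 1 (mod 67).

21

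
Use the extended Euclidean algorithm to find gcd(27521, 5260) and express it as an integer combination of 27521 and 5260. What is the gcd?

1

Apply Euclid's algorithm to 27521 and 5260:
27521 = 5*5260 + 1221
5260 = 4*1221 + 376
1221 = 3*376 + 93
376 = 4*93 + 4
93 = 23*4 + 1
4 = 4*1 + 0
gcd(27521, 5260) = 1.
Express as a combination:
1 = 93 − 23·4
1 = −23·376 + 93·93
1 = 93·1221 − 302·376
1 = −302·5260 + 1301·1221
1 = 1301·27521 − 6807·5260
So 1 = (1301)·27521 + (-6807)·5260.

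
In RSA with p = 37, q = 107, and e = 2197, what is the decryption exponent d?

1261

φ(n) = (p−1)(q−1) = 36·106 = 3816.
Need d with 2197·d ≡ 1 (mod 3816). Apply the extended Euclidean algorithm:
3816 = 1*2197 + 1619
2197 = 1*1619 + 578
1619 = 2*578 + 463
578 = 1*463 + 115
463 = 4*115 + 3
115 = 38*3 + 1
3 = 3*1 + 0
Back-substitute:
1 = 115 − 38·3
1 = −38·463 + 153·115
1 = 153·578 − 191·463
1 = −191·1619 + 535·578
1 = 535·2197 − 726·1619
1 = −726·3816 + 1261·2197
So 2197·1261 ≡ 1 (mod 3816), hence d = 1261.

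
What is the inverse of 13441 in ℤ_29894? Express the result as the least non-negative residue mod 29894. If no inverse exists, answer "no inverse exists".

Extended Euclidean algorithm:
29894 = 2*13441 + 3012
13441 = 4*3012 + 1393
3012 = 2*1393 + 226
1393 = 6*226 + 37
226 = 6*37 + 4
37 = 9*4 + 1
4 = 4*1 + 0
Since gcd(13441, 29894) = 1, back-substitute to write 1 as a combination:
1 = 37 − 9·4
1 = −9·226 + 55·37
1 = 55·1393 − 339·226
1 = −339·3012 + 733·1393
1 = 733·13441 − 3271·3012
1 = −3271·29894 + 7275·13441
So 13441·7275 ≡ 1 (mod 29894).

7275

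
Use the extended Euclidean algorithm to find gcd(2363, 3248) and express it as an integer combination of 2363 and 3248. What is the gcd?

1

Repeated division:
3248 = 1·2363 + 885
2363 = 2·885 + 593
885 = 1·593 + 292
593 = 2·292 + 9
292 = 32·9 + 4
9 = 2·4 + 1
4 = 4·1 + 0
gcd(2363, 3248) = 1.
Express as a combination:
1 = 9 − 2·4
1 = −2·292 + 65·9
1 = 65·593 − 132·292
1 = −132·885 + 197·593
1 = 197·2363 − 526·885
1 = −526·3248 + 723·2363
So 1 = (-526)·3248 + (723)·2363.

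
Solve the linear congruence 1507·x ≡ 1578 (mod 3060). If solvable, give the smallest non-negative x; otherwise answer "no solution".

1794

First find gcd(1507, 3060):
3060 = 2×1507 + 46
1507 = 32×46 + 35
46 = 1×35 + 11
35 = 3×11 + 2
11 = 5×2 + 1
2 = 2×1 + 0
gcd = 1, so a unique solution mod 3060 exists.
Back-substitute for the Bézout coefficients:
1 = 11 − 5·2
1 = −5·35 + 16·11
1 = 16·46 − 21·35
1 = −21·1507 + 688·46
1 = 688·3060 − 1397·1507
So 1507·(-1397) ≡ 1 (mod 3060), giving 1507⁻¹ ≡ 1663.
x ≡ 1507⁻¹·1578 ≡ 1663·1578 ≡ 1794 (mod 3060).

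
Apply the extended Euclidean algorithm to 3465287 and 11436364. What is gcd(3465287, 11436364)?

1

Apply Euclid's algorithm to 11436364 and 3465287:
11436364 = 3*3465287 + 1040503
3465287 = 3*1040503 + 343778
1040503 = 3*343778 + 9169
343778 = 37*9169 + 4525
9169 = 2*4525 + 119
4525 = 38*119 + 3
119 = 39*3 + 2
3 = 1*2 + 1
2 = 2*1 + 0
gcd(3465287, 11436364) = 1.
Express as a combination:
1 = 3 − 2
1 = −119 + 40·3
1 = 40·4525 − 1521·119
1 = −1521·9169 + 3082·4525
1 = 3082·343778 − 115555·9169
1 = −115555·1040503 + 349747·343778
1 = 349747·3465287 − 1164796·1040503
1 = −1164796·11436364 + 3844135·3465287
So 1 = (-1164796)·11436364 + (3844135)·3465287.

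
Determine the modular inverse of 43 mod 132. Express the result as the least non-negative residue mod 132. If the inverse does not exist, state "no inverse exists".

43

gcd(132, 43) by repeated division:
132 = 3·43 + 3
43 = 14·3 + 1
3 = 3·1 + 0
Since gcd(43, 132) = 1, back-substitute to write 1 as a combination:
1 = 43 − 14·3
1 = −14·132 + 43·43
So 43·43 ≡ 1 (mod 132).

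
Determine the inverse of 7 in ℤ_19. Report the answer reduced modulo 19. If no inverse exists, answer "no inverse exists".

11

gcd(19, 7) by repeated division:
19 = 2*7 + 5
7 = 1*5 + 2
5 = 2*2 + 1
2 = 2*1 + 0
gcd = 1, so the inverse exists. Back-substitute:
1 = 5 − 2·2
1 = −2·7 + 3·5
1 = 3·19 − 8·7
Hence 7⁻¹ ≡ -8 ≡ 11 (mod 19).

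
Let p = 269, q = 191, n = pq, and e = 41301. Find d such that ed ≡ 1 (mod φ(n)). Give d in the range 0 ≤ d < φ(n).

2181

φ(n) = (p−1)(q−1) = 268·190 = 50920.
Need d with 41301·d ≡ 1 (mod 50920). Apply the extended Euclidean algorithm:
50920 = 1*41301 + 9619
41301 = 4*9619 + 2825
9619 = 3*2825 + 1144
2825 = 2*1144 + 537
1144 = 2*537 + 70
537 = 7*70 + 47
70 = 1*47 + 23
47 = 2*23 + 1
23 = 23*1 + 0
Back-substitute:
1 = 47 − 2·23
1 = −2·70 + 3·47
1 = 3·537 − 23·70
1 = −23·1144 + 49·537
1 = 49·2825 − 121·1144
1 = −121·9619 + 412·2825
1 = 412·41301 − 1769·9619
1 = −1769·50920 + 2181·41301
So 41301·2181 ≡ 1 (mod 50920), hence d = 2181.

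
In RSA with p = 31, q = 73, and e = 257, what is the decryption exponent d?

353

φ(n) = (p−1)(q−1) = 30·72 = 2160.
Need d with 257·d ≡ 1 (mod 2160). Apply the extended Euclidean algorithm:
2160 = 8·257 + 104
257 = 2·104 + 49
104 = 2·49 + 6
49 = 8·6 + 1
6 = 6·1 + 0
Back-substitute:
1 = 49 − 8·6
1 = −8·104 + 17·49
1 = 17·257 − 42·104
1 = −42·2160 + 353·257
So 257·353 ≡ 1 (mod 2160), hence d = 353.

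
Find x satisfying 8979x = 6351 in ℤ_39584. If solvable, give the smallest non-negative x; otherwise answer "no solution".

31861

First find gcd(8979, 39584):
39584 = 4×8979 + 3668
8979 = 2×3668 + 1643
3668 = 2×1643 + 382
1643 = 4×382 + 115
382 = 3×115 + 37
115 = 3×37 + 4
37 = 9×4 + 1
4 = 4×1 + 0
gcd = 1, so a unique solution mod 39584 exists.
Back-substitute for the Bézout coefficients:
1 = 37 − 9·4
1 = −9·115 + 28·37
1 = 28·382 − 93·115
1 = −93·1643 + 400·382
1 = 400·3668 − 893·1643
1 = −893·8979 + 2186·3668
1 = 2186·39584 − 9637·8979
So 8979·(-9637) ≡ 1 (mod 39584), giving 8979⁻¹ ≡ 29947.
x ≡ 8979⁻¹·6351 ≡ 29947·6351 ≡ 31861 (mod 39584).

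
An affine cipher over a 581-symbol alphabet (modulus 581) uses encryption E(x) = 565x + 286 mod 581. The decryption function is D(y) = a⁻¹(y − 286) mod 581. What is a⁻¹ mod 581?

472

Extended Euclidean algorithm:
581 = 1·565 + 16
565 = 35·16 + 5
16 = 3·5 + 1
5 = 5·1 + 0
gcd = 1, so the inverse exists. Back-substitute:
1 = 16 − 3·5
1 = −3·565 + 106·16
1 = 106·581 − 109·565
Hence 565⁻¹ ≡ -109 ≡ 472 (mod 581).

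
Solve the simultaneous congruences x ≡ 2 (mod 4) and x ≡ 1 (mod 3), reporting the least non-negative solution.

Write x = 2 + 4·k. Then 4·k ≡ 1 − 2 ≡ 2 (mod 3).
Need 4⁻¹ mod 3. Extended Euclid on (3, 1):
3 = 3*1 + 0
4⁻¹ ≡ 1 (mod 3), so k ≡ 1·2 ≡ 2 (mod 3).
x = 2 + 4·2 = 10.

10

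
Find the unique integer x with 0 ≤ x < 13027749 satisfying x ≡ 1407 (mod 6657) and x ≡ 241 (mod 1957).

8975043

Write x = 1407 + 6657·k. Then 6657·k ≡ 241 − 1407 ≡ 791 (mod 1957).
Need 6657⁻¹ mod 1957. Extended Euclid on (1957, 786):
1957 = 2×786 + 385
786 = 2×385 + 16
385 = 24×16 + 1
16 = 16×1 + 0
Back-substitute:
1 = 385 − 24·16
1 = −24·786 + 49·385
1 = 49·1957 − 122·786
6657⁻¹ ≡ 1835 (mod 1957), so k ≡ 1835·791 ≡ 1348 (mod 1957).
x = 1407 + 6657·1348 = 8975043.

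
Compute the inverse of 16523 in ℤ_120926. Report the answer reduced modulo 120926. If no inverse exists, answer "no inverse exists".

Euclidean algorithm on 120926, 16523:
120926 = 7*16523 + 5265
16523 = 3*5265 + 728
5265 = 7*728 + 169
728 = 4*169 + 52
169 = 3*52 + 13
52 = 4*13 + 0
The gcd is 13, not 1, hence no inverse exists.

no inverse exists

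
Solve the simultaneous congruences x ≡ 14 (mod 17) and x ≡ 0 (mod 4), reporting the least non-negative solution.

Write x = 14 + 17·k. Then 17·k ≡ 0 − 14 ≡ 2 (mod 4).
Need 17⁻¹ mod 4. Extended Euclid on (4, 1):
4 = 4×1 + 0
17⁻¹ ≡ 1 (mod 4), so k ≡ 1·2 ≡ 2 (mod 4).
x = 14 + 17·2 = 48.

48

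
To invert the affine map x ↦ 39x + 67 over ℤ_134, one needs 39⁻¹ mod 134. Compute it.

Apply the Euclidean algorithm to 134 and 39:
134 = 3·39 + 17
39 = 2·17 + 5
17 = 3·5 + 2
5 = 2·2 + 1
2 = 2·1 + 0
gcd = 1, so the inverse exists. Back-substitute:
1 = 5 − 2·2
1 = −2·17 + 7·5
1 = 7·39 − 16·17
1 = −16·134 + 55·39
So 39·55 ≡ 1 (mod 134).

55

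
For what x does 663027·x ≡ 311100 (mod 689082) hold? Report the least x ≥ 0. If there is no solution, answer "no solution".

135530

First find gcd(663027, 689082):
689082 = 1×663027 + 26055
663027 = 25×26055 + 11652
26055 = 2×11652 + 2751
11652 = 4×2751 + 648
2751 = 4×648 + 159
648 = 4×159 + 12
159 = 13×12 + 3
12 = 4×3 + 0
gcd = 3 and 3 | 311100, so solutions exist. Divide through by 3: 221009x ≡ 103700 (mod 229694).
Now find 221009⁻¹ mod 229694:
229694 = 1*221009 + 8685
221009 = 25*8685 + 3884
8685 = 2*3884 + 917
3884 = 4*917 + 216
917 = 4*216 + 53
216 = 4*53 + 4
53 = 13*4 + 1
4 = 4*1 + 0
Back-substitute:
1 = 53 − 13·4
1 = −13·216 + 53·53
1 = 53·917 − 225·216
1 = −225·3884 + 953·917
1 = 953·8685 − 2131·3884
1 = −2131·221009 + 54228·8685
1 = 54228·229694 − 56359·221009
So 221009·(-56359) ≡ 1 (mod 229694), i.e. 221009⁻¹ ≡ 173335.
Then x ≡ 173335·103700 ≡ 135530 (mod 229694); the smallest non-negative solution is x = 135530.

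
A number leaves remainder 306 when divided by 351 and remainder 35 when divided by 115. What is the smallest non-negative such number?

Write x = 306 + 351·k. Then 351·k ≡ 35 − 306 ≡ 74 (mod 115).
Need 351⁻¹ mod 115. Extended Euclid on (115, 6):
115 = 19*6 + 1
6 = 6*1 + 0
Back-substitute:
1 = 115 − 19·6
351⁻¹ ≡ 96 (mod 115), so k ≡ 96·74 ≡ 89 (mod 115).
x = 306 + 351·89 = 31545.

31545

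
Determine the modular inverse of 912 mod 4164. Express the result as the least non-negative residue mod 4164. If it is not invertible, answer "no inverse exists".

Compute gcd(912, 4164):
4164 = 4*912 + 516
912 = 1*516 + 396
516 = 1*396 + 120
396 = 3*120 + 36
120 = 3*36 + 12
36 = 3*12 + 0
gcd(912, 4164) = 12 ≠ 1, so 912 has no multiplicative inverse modulo 4164.

no inverse exists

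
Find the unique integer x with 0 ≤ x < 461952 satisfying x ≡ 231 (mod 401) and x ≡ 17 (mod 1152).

Write x = 231 + 401·k. Then 401·k ≡ 17 − 231 ≡ 938 (mod 1152).
Need 401⁻¹ mod 1152. Extended Euclid on (1152, 401):
1152 = 2·401 + 350
401 = 1·350 + 51
350 = 6·51 + 44
51 = 1·44 + 7
44 = 6·7 + 2
7 = 3·2 + 1
2 = 2·1 + 0
Back-substitute:
1 = 7 − 3·2
1 = −3·44 + 19·7
1 = 19·51 − 22·44
1 = −22·350 + 151·51
1 = 151·401 − 173·350
1 = −173·1152 + 497·401
401⁻¹ ≡ 497 (mod 1152), so k ≡ 497·938 ≡ 778 (mod 1152).
x = 231 + 401·778 = 312209.

312209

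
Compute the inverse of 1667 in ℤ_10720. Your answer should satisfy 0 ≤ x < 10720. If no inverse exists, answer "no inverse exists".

gcd(10720, 1667) by repeated division:
10720 = 6*1667 + 718
1667 = 2*718 + 231
718 = 3*231 + 25
231 = 9*25 + 6
25 = 4*6 + 1
6 = 6*1 + 0
Since gcd(1667, 10720) = 1, back-substitute to write 1 as a combination:
1 = 25 − 4·6
1 = −4·231 + 37·25
1 = 37·718 − 115·231
1 = −115·1667 + 267·718
1 = 267·10720 − 1717·1667
Thus 1667·(-1717) ≡ 1 (mod 10720); reducing, -1717 mod 10720 = 9003.

9003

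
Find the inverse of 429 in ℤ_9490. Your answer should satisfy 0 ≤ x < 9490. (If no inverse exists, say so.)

no inverse exists

Compute gcd(429, 9490):
9490 = 22×429 + 52
429 = 8×52 + 13
52 = 4×13 + 0
Since gcd = 13 > 1, 429 is not a unit mod 9490.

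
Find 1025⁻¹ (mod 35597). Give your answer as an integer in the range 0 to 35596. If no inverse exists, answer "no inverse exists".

18823

Apply the Euclidean algorithm to 35597 and 1025:
35597 = 34×1025 + 747
1025 = 1×747 + 278
747 = 2×278 + 191
278 = 1×191 + 87
191 = 2×87 + 17
87 = 5×17 + 2
17 = 8×2 + 1
2 = 2×1 + 0
Since gcd(1025, 35597) = 1, back-substitute to write 1 as a combination:
1 = 17 − 8·2
1 = −8·87 + 41·17
1 = 41·191 − 90·87
1 = −90·278 + 131·191
1 = 131·747 − 352·278
1 = −352·1025 + 483·747
1 = 483·35597 − 16774·1025
So 1025·(-16774) ≡ 1 (mod 35597), and -16774 ≡ 18823 (mod 35597).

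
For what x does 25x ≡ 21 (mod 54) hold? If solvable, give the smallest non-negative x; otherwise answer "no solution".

3

First find gcd(25, 54):
54 = 2*25 + 4
25 = 6*4 + 1
4 = 4*1 + 0
gcd = 1, so a unique solution mod 54 exists.
Back-substitute for the Bézout coefficients:
1 = 25 − 6·4
1 = −6·54 + 13·25
So 25·(13) ≡ 1 (mod 54), giving 25⁻¹ ≡ 13.
x ≡ 25⁻¹·21 ≡ 13·21 ≡ 3 (mod 54).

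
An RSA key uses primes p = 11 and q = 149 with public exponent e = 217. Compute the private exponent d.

873

φ(n) = (p−1)(q−1) = 10·148 = 1480.
Need d with 217·d ≡ 1 (mod 1480). Apply the extended Euclidean algorithm:
1480 = 6·217 + 178
217 = 1·178 + 39
178 = 4·39 + 22
39 = 1·22 + 17
22 = 1·17 + 5
17 = 3·5 + 2
5 = 2·2 + 1
2 = 2·1 + 0
Back-substitute:
1 = 5 − 2·2
1 = −2·17 + 7·5
1 = 7·22 − 9·17
1 = −9·39 + 16·22
1 = 16·178 − 73·39
1 = −73·217 + 89·178
1 = 89·1480 − 607·217
So 217·(-607) ≡ 1 (mod 1480), hence d ≡ -607 ≡ 873 (mod 1480).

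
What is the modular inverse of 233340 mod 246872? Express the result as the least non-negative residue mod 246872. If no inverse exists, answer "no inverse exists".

no inverse exists

Compute gcd(233340, 246872):
246872 = 1×233340 + 13532
233340 = 17×13532 + 3296
13532 = 4×3296 + 348
3296 = 9×348 + 164
348 = 2×164 + 20
164 = 8×20 + 4
20 = 5×4 + 0
The gcd is 4, not 1, hence no inverse exists.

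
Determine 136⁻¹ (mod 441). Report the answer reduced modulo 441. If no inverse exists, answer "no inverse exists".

Apply the Euclidean algorithm to 441 and 136:
441 = 3·136 + 33
136 = 4·33 + 4
33 = 8·4 + 1
4 = 4·1 + 0
Since gcd(136, 441) = 1, back-substitute to write 1 as a combination:
1 = 33 − 8·4
1 = −8·136 + 33·33
1 = 33·441 − 107·136
So 136·(-107) ≡ 1 (mod 441), and -107 ≡ 334 (mod 441).

334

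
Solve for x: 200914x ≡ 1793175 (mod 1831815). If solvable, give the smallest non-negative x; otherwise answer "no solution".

First find gcd(200914, 1831815):
1831815 = 9×200914 + 23589
200914 = 8×23589 + 12202
23589 = 1×12202 + 11387
12202 = 1×11387 + 815
11387 = 13×815 + 792
815 = 1×792 + 23
792 = 34×23 + 10
23 = 2×10 + 3
10 = 3×3 + 1
3 = 3×1 + 0
gcd = 1, so a unique solution mod 1831815 exists.
Back-substitute for the Bézout coefficients:
1 = 10 − 3·3
1 = −3·23 + 7·10
1 = 7·792 − 241·23
1 = −241·815 + 248·792
1 = 248·11387 − 3465·815
1 = −3465·12202 + 3713·11387
1 = 3713·23589 − 7178·12202
1 = −7178·200914 + 61137·23589
1 = 61137·1831815 − 557411·200914
So 200914·(-557411) ≡ 1 (mod 1831815), giving 200914⁻¹ ≡ 1274404.
x ≡ 200914⁻¹·1793175 ≡ 1274404·1793175 ≡ 1712085 (mod 1831815).

1712085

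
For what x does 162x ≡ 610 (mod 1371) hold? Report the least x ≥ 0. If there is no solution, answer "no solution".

no solution

gcd(162, 1371):
1371 = 8*162 + 75
162 = 2*75 + 12
75 = 6*12 + 3
12 = 4*3 + 0
gcd = 3, but 3 ∤ 610, so the congruence has no solution.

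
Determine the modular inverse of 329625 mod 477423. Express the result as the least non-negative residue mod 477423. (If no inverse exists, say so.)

Euclidean algorithm on 477423, 329625:
477423 = 1·329625 + 147798
329625 = 2·147798 + 34029
147798 = 4·34029 + 11682
34029 = 2·11682 + 10665
11682 = 1·10665 + 1017
10665 = 10·1017 + 495
1017 = 2·495 + 27
495 = 18·27 + 9
27 = 3·9 + 0
The gcd is 9, not 1, hence no inverse exists.

no inverse exists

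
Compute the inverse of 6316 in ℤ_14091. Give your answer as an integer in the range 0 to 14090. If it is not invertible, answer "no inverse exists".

Extended Euclidean algorithm:
14091 = 2*6316 + 1459
6316 = 4*1459 + 480
1459 = 3*480 + 19
480 = 25*19 + 5
19 = 3*5 + 4
5 = 1*4 + 1
4 = 4*1 + 0
The gcd is 1. Working backward:
1 = 5 − 4
1 = −19 + 4·5
1 = 4·480 − 101·19
1 = −101·1459 + 307·480
1 = 307·6316 − 1329·1459
1 = −1329·14091 + 2965·6316
So 6316·2965 ≡ 1 (mod 14091).

2965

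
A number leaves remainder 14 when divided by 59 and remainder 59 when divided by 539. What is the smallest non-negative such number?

Write x = 14 + 59·k. Then 59·k ≡ 59 − 14 ≡ 45 (mod 539).
Need 59⁻¹ mod 539. Extended Euclid on (539, 59):
539 = 9×59 + 8
59 = 7×8 + 3
8 = 2×3 + 2
3 = 1×2 + 1
2 = 2×1 + 0
Back-substitute:
1 = 3 − 2
1 = −8 + 3·3
1 = 3·59 − 22·8
1 = −22·539 + 201·59
59⁻¹ ≡ 201 (mod 539), so k ≡ 201·45 ≡ 421 (mod 539).
x = 14 + 59·421 = 24853.

24853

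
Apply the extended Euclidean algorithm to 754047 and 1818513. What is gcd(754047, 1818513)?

Apply Euclid's algorithm to 1818513 and 754047:
1818513 = 2·754047 + 310419
754047 = 2·310419 + 133209
310419 = 2·133209 + 44001
133209 = 3·44001 + 1206
44001 = 36·1206 + 585
1206 = 2·585 + 36
585 = 16·36 + 9
36 = 4·9 + 0
gcd(754047, 1818513) = 9.
Working backward:
9 = 585 − 16·36
9 = −16·1206 + 33·585
9 = 33·44001 − 1204·1206
9 = −1204·133209 + 3645·44001
9 = 3645·310419 − 8494·133209
9 = −8494·754047 + 20633·310419
9 = 20633·1818513 − 49760·754047
So 9 = (20633)·1818513 + (-49760)·754047.

9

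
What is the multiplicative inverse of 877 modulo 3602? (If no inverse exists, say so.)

3487

Extended Euclidean algorithm:
3602 = 4·877 + 94
877 = 9·94 + 31
94 = 3·31 + 1
31 = 31·1 + 0
gcd = 1, so the inverse exists. Back-substitute:
1 = 94 − 3·31
1 = −3·877 + 28·94
1 = 28·3602 − 115·877
So 877·(-115) ≡ 1 (mod 3602), and -115 ≡ 3487 (mod 3602).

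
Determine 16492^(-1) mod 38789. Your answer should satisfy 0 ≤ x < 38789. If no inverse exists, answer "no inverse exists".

Apply the Euclidean algorithm to 38789 and 16492:
38789 = 2·16492 + 5805
16492 = 2·5805 + 4882
5805 = 1·4882 + 923
4882 = 5·923 + 267
923 = 3·267 + 122
267 = 2·122 + 23
122 = 5·23 + 7
23 = 3·7 + 2
7 = 3·2 + 1
2 = 2·1 + 0
Since gcd(16492, 38789) = 1, back-substitute to write 1 as a combination:
1 = 7 − 3·2
1 = −3·23 + 10·7
1 = 10·122 − 53·23
1 = −53·267 + 116·122
1 = 116·923 − 401·267
1 = −401·4882 + 2121·923
1 = 2121·5805 − 2522·4882
1 = −2522·16492 + 7165·5805
1 = 7165·38789 − 16852·16492
So 16492·(-16852) ≡ 1 (mod 38789), and -16852 ≡ 21937 (mod 38789).

21937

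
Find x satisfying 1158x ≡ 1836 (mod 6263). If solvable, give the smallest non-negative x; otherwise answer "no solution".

2695

First find gcd(1158, 6263):
6263 = 5·1158 + 473
1158 = 2·473 + 212
473 = 2·212 + 49
212 = 4·49 + 16
49 = 3·16 + 1
16 = 16·1 + 0
gcd = 1, so a unique solution mod 6263 exists.
Back-substitute for the Bézout coefficients:
1 = 49 − 3·16
1 = −3·212 + 13·49
1 = 13·473 − 29·212
1 = −29·1158 + 71·473
1 = 71·6263 − 384·1158
So 1158·(-384) ≡ 1 (mod 6263), giving 1158⁻¹ ≡ 5879.
x ≡ 1158⁻¹·1836 ≡ 5879·1836 ≡ 2695 (mod 6263).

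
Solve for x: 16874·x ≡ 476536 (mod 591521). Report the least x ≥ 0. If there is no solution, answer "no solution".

First find gcd(16874, 591521):
591521 = 35*16874 + 931
16874 = 18*931 + 116
931 = 8*116 + 3
116 = 38*3 + 2
3 = 1*2 + 1
2 = 2*1 + 0
gcd = 1, so a unique solution mod 591521 exists.
Back-substitute for the Bézout coefficients:
1 = 3 − 2
1 = −116 + 39·3
1 = 39·931 − 313·116
1 = −313·16874 + 5673·931
1 = 5673·591521 − 198868·16874
So 16874·(-198868) ≡ 1 (mod 591521), giving 16874⁻¹ ≡ 392653.
x ≡ 16874⁻¹·476536 ≡ 392653·476536 ≡ 409683 (mod 591521).

409683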